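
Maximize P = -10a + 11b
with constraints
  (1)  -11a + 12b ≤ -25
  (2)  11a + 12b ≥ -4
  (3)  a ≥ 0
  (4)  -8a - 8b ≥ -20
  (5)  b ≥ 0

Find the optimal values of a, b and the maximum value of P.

Feasible corners and P = -10a + 11b:
  (55/23, 5/46) → P = -1045/46
  (25/11, 0) → P = -250/11
  (5/2, 0) → P = -25

At the optimal vertex, -11a + 12b = -25 and -8a - 8b = -20.
Solving simultaneously gives a = 55/23, b = 5/46.

a = 55/23, b = 5/46, maximum P = -1045/46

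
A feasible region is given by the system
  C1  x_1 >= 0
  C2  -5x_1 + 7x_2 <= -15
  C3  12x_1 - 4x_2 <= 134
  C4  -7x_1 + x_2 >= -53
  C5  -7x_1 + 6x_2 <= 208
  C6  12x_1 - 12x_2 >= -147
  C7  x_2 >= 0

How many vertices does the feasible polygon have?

Pairwise boundary intersections that survive every other constraint:
  (89/11, 40/11)
  (3, 0)
  (53/7, 0)

3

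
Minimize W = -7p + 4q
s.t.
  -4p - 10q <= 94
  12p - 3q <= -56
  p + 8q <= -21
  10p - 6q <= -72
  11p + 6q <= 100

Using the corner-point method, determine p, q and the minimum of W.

Extreme points and W = -7p + 4q:
  (-271/11, 5/11) → W = 1917/11
  (-321/31, -163/31) → W = 1595/31
  (-351/43, -69/43) → W = 2181/43

The binding constraints are p + 8q = -21 and 10p - 6q = -72.
Solving simultaneously gives p = -351/43, q = -69/43.

p = -351/43, q = -69/43, minimum W = 2181/43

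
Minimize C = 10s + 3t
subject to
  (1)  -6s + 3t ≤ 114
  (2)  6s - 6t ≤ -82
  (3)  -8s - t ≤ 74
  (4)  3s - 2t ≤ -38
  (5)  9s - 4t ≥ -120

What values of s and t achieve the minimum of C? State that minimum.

Corner points and C = 10s + 3t:
  (32, 102) → C = 626
  (-186/19, 82/19) → C = -1614/19
  (-416/41, 294/41) → C = -3278/41
The feasible region is unbounded (it extends along (2, 3), (1, 2)), but C strictly increases along every unbounded feasible direction, so there is no improving ray and the minimum is attained at a vertex.

The binding constraints are -8s - t = 74 and 3s - 2t = -38.
Solving simultaneously gives s = -186/19, t = 82/19.

s = -186/19, t = 82/19, minimum C = -1614/19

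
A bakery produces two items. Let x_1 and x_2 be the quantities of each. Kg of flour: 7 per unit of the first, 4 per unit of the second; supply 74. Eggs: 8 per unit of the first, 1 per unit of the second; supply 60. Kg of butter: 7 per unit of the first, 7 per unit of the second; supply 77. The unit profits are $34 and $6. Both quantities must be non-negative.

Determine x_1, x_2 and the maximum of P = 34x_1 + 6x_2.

Corner points and P = 34x_1 + 6x_2:
  (0, 0) → P = 0
  (0, 11) → P = 66
  (15/2, 0) → P = 255
  (7, 4) → P = 262

x_1 = 7, x_2 = 4, maximum P = 262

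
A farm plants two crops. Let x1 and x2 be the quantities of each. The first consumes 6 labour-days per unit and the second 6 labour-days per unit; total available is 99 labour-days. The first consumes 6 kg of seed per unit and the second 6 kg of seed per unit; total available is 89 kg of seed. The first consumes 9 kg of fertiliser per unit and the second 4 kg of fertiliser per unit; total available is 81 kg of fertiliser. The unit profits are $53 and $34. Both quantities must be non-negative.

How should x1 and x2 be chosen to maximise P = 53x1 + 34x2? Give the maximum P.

At the optimal vertex, 6x1 + 6x2 = 89 and 9x1 + 4x2 = 81.
Solving simultaneously gives x1 = 13/3, x2 = 21/2.

x1 = 13/3, x2 = 21/2, maximum P = 1760/3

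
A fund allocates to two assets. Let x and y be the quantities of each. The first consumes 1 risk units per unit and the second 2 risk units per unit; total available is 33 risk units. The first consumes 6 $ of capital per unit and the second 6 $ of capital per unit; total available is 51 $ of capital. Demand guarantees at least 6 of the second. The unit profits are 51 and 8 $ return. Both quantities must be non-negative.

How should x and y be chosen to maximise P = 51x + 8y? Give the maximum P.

x = 5/2, y = 6, maximum P = 351/2

Vertices and P = 51x + 8y:
  (0, 17/2) → P = 68
  (0, 6) → P = 48
  (5/2, 6) → P = 351/2

The optimum lies where 6x + 6y = 51 and y = 6.
Solving simultaneously gives x = 5/2, y = 6.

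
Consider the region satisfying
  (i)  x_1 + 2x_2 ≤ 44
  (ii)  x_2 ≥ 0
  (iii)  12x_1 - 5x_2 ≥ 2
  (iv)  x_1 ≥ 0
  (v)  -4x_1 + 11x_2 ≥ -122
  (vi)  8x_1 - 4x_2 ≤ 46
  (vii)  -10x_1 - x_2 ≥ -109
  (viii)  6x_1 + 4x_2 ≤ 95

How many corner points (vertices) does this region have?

Of the 28 pairwise boundary intersections, those satisfying every inequality are:
  (1/6, 0)
  (23/4, 0)
  (161/26, 188/13)
  (241/24, 103/12)
  (341/34, 148/17)

5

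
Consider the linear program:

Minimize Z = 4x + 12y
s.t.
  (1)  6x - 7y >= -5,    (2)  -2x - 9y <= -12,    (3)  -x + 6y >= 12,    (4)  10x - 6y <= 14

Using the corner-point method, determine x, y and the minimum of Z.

Feasible corners and Z = 4x + 12y:
  (54/29, 67/29) → Z = 1020/29
  (64/17, 67/17) → Z = 1060/17
  (26/9, 67/27) → Z = 124/3

x = 54/29, y = 67/29, minimum Z = 1020/29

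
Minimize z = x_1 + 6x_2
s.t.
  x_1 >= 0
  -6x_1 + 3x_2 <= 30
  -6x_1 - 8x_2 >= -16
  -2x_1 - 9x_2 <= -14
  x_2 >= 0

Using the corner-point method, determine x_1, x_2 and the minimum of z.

x_1 = 16/19, x_2 = 26/19, minimum z = 172/19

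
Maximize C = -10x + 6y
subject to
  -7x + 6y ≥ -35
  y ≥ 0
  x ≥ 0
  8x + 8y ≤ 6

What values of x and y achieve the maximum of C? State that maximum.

Feasible corners and C = -10x + 6y:
  (0, 0) → C = 0
  (3/4, 0) → C = -15/2
  (0, 3/4) → C = 9/2

At the optimal vertex, x = 0 and 8x + 8y = 6.
Solving simultaneously gives x = 0, y = 3/4.

x = 0, y = 3/4, maximum C = 9/2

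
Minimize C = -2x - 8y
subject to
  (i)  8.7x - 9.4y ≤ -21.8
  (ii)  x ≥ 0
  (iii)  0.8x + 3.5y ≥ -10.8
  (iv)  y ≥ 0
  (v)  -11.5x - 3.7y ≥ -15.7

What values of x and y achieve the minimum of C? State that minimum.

x = 0, y = 157/37, minimum C = -1256/37

Extreme points and C = -2x - 8y:
  (0, 109/47) → C = -872/47
  (6692/14029, 38729/14029) → C = -323216/14029
  (0, 157/37) → C = -1256/37

At the optimal vertex, x = 0 and -11.5x - 3.7y = -15.7.
Solving simultaneously gives x = 0, y = 157/37.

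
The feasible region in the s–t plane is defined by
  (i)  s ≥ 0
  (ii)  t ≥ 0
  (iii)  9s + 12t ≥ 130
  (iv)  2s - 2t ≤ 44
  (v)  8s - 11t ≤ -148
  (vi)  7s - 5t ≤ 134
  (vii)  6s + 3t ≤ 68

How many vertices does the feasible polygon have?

3

Of the 21 pairwise boundary intersections, those satisfying every inequality are:
  (0, 148/11)
  (0, 68/3)
  (152/45, 716/45)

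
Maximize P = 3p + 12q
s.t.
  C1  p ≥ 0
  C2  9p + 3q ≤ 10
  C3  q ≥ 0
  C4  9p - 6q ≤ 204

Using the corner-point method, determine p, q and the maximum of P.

Feasible corners and P = 3p + 12q:
  (0, 10/3) → P = 40
  (0, 0) → P = 0
  (10/9, 0) → P = 10/3

The binding constraints are p = 0 and 9p + 3q = 10.
Solving simultaneously gives p = 0, q = 10/3.

p = 0, q = 10/3, maximum P = 40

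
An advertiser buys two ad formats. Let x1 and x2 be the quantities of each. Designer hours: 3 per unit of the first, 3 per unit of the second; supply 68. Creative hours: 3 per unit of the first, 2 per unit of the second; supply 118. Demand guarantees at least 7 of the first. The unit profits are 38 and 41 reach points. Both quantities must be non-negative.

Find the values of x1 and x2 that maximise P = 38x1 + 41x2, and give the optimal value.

x1 = 7, x2 = 47/3, maximum P = 2725/3

Vertices and P = 38x1 + 41x2:
  (68/3, 0) → P = 2584/3
  (7, 0) → P = 266
  (7, 47/3) → P = 2725/3

The optimum lies where 3x1 + 3x2 = 68 and x1 = 7.
Solving simultaneously gives x1 = 7, x2 = 47/3.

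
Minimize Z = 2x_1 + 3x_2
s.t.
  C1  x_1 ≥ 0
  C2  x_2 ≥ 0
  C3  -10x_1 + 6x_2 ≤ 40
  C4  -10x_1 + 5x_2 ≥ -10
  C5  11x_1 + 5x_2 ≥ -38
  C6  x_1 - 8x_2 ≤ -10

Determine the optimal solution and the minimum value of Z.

Feasible corners and Z = 2x_1 + 3x_2:
  (0, 20/3) → Z = 20
  (0, 5/4) → Z = 15/4
  (26, 50) → Z = 202
  (26/15, 22/15) → Z = 118/15

x_1 = 0, x_2 = 5/4, minimum Z = 15/4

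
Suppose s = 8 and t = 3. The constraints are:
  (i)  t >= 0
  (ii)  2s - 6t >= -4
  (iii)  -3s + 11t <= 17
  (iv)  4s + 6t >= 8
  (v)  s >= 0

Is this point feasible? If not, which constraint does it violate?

(i): 3 ≥ 0 ✓
(ii): -2 ≥ -4 ✓
(iii): 9 ≤ 17 ✓
(iv): 50 ≥ 8 ✓
(v): 8 ≥ 0 ✓

feasible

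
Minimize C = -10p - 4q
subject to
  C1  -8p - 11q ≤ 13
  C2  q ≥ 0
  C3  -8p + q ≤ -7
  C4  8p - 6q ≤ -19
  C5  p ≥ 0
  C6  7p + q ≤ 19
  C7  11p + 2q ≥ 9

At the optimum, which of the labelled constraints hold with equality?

C3 and C6

Vertices and C = -10p - 4q:
  (61/40, 26/5) → C = -721/20
  (26/15, 103/15) → C = -224/5
  (19/10, 57/10) → C = -209/5

The minimum is at (26/15, 103/15). Substituting into each constraint, equality holds for C3 and C6; the remaining constraints have slack.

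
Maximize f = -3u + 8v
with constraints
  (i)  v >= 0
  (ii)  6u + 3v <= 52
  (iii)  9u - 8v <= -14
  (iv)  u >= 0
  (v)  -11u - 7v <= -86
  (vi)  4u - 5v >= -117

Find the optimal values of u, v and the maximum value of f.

u = 0, v = 52/3, maximum f = 416/3

Corner points and f = -3u + 8v:
  (374/75, 184/25) → f = 1098/25
  (0, 52/3) → f = 416/3
  (590/151, 928/151) → f = 5654/151
  (0, 86/7) → f = 688/7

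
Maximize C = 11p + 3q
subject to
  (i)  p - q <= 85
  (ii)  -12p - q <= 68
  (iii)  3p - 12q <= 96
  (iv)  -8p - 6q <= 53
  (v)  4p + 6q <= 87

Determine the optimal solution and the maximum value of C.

Extreme points and C = 11p + 3q:
  (-355/64, -23/16) → C = -4181/64
  (-495/68, 329/17) → C = -1497/68
  (-10/19, -309/38) → C = -1147/38
  (270/11, -41/22) → C = 5817/22

The binding constraints are 3p - 12q = 96 and 4p + 6q = 87.
Solving simultaneously gives p = 270/11, q = -41/22.

p = 270/11, q = -41/22, maximum C = 5817/22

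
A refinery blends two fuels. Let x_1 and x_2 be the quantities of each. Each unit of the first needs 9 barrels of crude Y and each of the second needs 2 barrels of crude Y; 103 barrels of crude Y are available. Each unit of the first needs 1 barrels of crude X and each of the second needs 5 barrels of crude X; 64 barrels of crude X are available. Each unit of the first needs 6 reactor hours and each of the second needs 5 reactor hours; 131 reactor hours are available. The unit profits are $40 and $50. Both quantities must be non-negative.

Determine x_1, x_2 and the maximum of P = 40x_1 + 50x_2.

x_1 = 9, x_2 = 11, maximum P = 910

Extreme points and P = 40x_1 + 50x_2:
  (0, 0) → P = 0
  (0, 64/5) → P = 640
  (103/9, 0) → P = 4120/9
  (9, 11) → P = 910

At the optimal vertex, 9x_1 + 2x_2 = 103 and x_1 + 5x_2 = 64.
Solving simultaneously gives x_1 = 9, x_2 = 11.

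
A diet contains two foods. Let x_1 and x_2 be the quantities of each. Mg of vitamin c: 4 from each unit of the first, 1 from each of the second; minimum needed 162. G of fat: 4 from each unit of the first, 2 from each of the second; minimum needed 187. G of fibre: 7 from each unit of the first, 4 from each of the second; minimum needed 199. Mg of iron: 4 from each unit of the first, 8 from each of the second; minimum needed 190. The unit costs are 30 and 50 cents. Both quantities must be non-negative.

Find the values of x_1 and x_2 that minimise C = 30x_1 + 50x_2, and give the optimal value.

x_1 = 93/2, x_2 = 1/2, minimum C = 1420

Feasible corners and C = 30x_1 + 50x_2:
  (0, 162) → C = 8100
  (95/2, 0) → C = 1425
  (137/4, 25) → C = 4555/2
  (93/2, 1/2) → C = 1420
The feasible region is unbounded (it extends along (0, 1), (1, 0)), but C strictly increases along every unbounded feasible direction, so there is no improving ray and the minimum is attained at a vertex.

The optimum lies where 4x_1 + 2x_2 = 187 and 4x_1 + 8x_2 = 190.
Solving simultaneously gives x_1 = 93/2, x_2 = 1/2.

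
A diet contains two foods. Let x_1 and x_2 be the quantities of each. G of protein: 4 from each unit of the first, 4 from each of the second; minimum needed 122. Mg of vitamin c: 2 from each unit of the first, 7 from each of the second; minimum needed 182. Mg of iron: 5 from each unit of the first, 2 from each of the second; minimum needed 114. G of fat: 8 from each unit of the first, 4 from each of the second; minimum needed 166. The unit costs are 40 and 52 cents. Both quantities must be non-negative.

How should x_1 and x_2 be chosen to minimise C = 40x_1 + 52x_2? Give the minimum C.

x_1 = 14, x_2 = 22, minimum C = 1704

Extreme points and C = 40x_1 + 52x_2:
  (0, 57) → C = 2964
  (91, 0) → C = 3640
  (14, 22) → C = 1704
The feasible region is unbounded (it extends along (0, 1), (1, 0)), but C strictly increases along every unbounded feasible direction, so there is no improving ray and the minimum is attained at a vertex.

The binding constraints are 2x_1 + 7x_2 = 182 and 5x_1 + 2x_2 = 114.
Solving simultaneously gives x_1 = 14, x_2 = 22.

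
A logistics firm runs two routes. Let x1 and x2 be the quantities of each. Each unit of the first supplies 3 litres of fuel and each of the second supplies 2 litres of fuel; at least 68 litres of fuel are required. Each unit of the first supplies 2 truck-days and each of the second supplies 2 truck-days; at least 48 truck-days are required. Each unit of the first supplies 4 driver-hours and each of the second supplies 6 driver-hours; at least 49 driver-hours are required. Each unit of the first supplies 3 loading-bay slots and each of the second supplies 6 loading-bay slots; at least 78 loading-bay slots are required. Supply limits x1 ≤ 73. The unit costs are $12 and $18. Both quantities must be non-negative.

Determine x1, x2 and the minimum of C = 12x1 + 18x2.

The feasible region is unbounded (it extends along (0, 1)), but C strictly increases along every unbounded feasible direction, so there is no improving ray and the minimum is attained at a vertex.

x1 = 22, x2 = 2, minimum C = 300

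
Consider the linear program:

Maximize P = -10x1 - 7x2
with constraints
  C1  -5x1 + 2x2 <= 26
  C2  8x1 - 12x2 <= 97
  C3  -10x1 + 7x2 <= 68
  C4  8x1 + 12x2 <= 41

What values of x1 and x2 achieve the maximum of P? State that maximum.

x1 = -23/2, x2 = -63/4, maximum P = 901/4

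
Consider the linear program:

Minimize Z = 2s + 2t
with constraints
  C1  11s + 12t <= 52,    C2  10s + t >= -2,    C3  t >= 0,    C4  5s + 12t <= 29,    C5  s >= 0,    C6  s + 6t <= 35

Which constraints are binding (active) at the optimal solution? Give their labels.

C3 and C5

Feasible corners and Z = 2s + 2t:
  (52/11, 0) → Z = 104/11
  (23/6, 59/72) → Z = 335/36
  (0, 0) → Z = 0
  (0, 29/12) → Z = 29/6

The minimum is at (0, 0). Substituting into each constraint, equality holds for C3 and C5; the remaining constraints have slack.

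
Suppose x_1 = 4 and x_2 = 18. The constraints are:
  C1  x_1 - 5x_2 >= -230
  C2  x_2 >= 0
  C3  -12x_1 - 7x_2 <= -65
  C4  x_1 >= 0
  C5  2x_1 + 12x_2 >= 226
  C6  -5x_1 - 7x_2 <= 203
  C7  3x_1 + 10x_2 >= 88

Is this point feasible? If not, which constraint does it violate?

Constraint C5: 2x_1 + 12x_2 = 224, which is not ≥ 226. All other constraints are satisfied.

not feasible — violates C5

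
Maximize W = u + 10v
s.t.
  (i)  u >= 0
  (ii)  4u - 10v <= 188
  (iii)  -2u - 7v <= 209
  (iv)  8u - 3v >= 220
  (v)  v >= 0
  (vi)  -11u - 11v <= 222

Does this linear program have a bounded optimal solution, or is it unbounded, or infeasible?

From the feasible point (47, 0), moving in the direction (3, 8) keeps every constraint satisfied while W increases without bound.

unbounded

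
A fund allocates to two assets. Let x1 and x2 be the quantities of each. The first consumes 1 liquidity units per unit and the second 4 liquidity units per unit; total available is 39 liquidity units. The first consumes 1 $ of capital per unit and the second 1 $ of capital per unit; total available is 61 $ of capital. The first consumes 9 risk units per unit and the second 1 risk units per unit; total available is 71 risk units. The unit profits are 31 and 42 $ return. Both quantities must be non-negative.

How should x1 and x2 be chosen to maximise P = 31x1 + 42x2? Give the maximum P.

x1 = 7, x2 = 8, maximum P = 553

At the optimal vertex, x1 + 4x2 = 39 and 9x1 + x2 = 71.
Solving simultaneously gives x1 = 7, x2 = 8.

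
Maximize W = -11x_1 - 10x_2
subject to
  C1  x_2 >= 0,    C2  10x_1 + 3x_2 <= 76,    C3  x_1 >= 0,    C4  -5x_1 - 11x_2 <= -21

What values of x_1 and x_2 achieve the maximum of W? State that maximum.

Corner points and W = -11x_1 - 10x_2:
  (38/5, 0) → W = -418/5
  (21/5, 0) → W = -231/5
  (0, 76/3) → W = -760/3
  (0, 21/11) → W = -210/11

At the optimal vertex, x_1 = 0 and -5x_1 - 11x_2 = -21.
Solving simultaneously gives x_1 = 0, x_2 = 21/11.

x_1 = 0, x_2 = 21/11, maximum W = -210/11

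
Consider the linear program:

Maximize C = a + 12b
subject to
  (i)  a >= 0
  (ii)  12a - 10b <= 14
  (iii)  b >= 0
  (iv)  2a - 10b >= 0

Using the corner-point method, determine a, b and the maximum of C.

a = 7/5, b = 7/25, maximum C = 119/25

Extreme points and C = a + 12b:
  (0, 0) → C = 0
  (7/6, 0) → C = 7/6
  (7/5, 7/25) → C = 119/25

The binding constraints are 12a - 10b = 14 and 2a - 10b = 0.
Solving simultaneously gives a = 7/5, b = 7/25.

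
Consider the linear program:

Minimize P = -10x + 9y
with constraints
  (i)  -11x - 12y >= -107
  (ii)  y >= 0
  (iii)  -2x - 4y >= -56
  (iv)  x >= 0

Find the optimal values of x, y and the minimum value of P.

x = 107/11, y = 0, minimum P = -1070/11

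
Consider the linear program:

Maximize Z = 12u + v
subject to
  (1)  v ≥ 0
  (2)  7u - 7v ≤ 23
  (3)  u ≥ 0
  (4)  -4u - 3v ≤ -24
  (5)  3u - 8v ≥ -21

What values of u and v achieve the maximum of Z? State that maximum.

Vertices and Z = 12u + v:
  (237/49, 76/49) → Z = 2920/49
  (331/35, 216/35) → Z = 4188/35
  (129/41, 156/41) → Z = 1704/41

u = 331/35, v = 216/35, maximum Z = 4188/35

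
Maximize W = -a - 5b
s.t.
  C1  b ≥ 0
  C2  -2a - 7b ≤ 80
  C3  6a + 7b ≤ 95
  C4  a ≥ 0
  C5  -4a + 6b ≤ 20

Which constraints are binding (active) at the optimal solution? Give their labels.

Corner points and W = -a - 5b:
  (95/6, 0) → W = -95/6
  (0, 0) → W = 0
  (215/32, 125/16) → W = -1465/32
  (0, 10/3) → W = -50/3

The maximum is at (0, 0). Substituting into each constraint, equality holds for C1 and C4; the remaining constraints have slack.

C1 and C4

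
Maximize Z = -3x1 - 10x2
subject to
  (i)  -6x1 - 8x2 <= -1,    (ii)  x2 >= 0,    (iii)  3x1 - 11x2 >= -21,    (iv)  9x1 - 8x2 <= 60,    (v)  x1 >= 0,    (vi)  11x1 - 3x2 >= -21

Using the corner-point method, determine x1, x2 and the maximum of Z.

Vertices and Z = -3x1 - 10x2:
  (1/6, 0) → Z = -1/2
  (0, 1/8) → Z = -5/4
  (20/3, 0) → Z = -20
  (276/25, 123/25) → Z = -2058/25
  (0, 21/11) → Z = -210/11

At the optimal vertex, -6x1 - 8x2 = -1 and x2 = 0.
Solving simultaneously gives x1 = 1/6, x2 = 0.

x1 = 1/6, x2 = 0, maximum Z = -1/2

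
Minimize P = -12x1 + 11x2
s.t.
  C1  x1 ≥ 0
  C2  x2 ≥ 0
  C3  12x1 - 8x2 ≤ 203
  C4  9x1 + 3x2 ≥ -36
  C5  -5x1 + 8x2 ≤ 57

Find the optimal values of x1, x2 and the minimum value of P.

x1 = 203/12, x2 = 0, minimum P = -203

Vertices and P = -12x1 + 11x2:
  (0, 0) → P = 0
  (0, 57/8) → P = 627/8
  (203/12, 0) → P = -203
  (260/7, 1699/56) → P = -6271/56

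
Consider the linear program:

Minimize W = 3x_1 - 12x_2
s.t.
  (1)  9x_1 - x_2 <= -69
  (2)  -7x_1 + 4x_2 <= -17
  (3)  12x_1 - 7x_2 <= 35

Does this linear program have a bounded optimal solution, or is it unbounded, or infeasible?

bounded optimum

Feasible corners and W = 3x_1 - 12x_2:
  (-293/29, -636/29) → W = 6753/29
  (-518/51, -381/17) → W = 4054/17
  (-21, -41) → W = 429
The feasible region has finitely many vertices and no improving ray; the minimum is 6753/29 at (-293/29, -636/29).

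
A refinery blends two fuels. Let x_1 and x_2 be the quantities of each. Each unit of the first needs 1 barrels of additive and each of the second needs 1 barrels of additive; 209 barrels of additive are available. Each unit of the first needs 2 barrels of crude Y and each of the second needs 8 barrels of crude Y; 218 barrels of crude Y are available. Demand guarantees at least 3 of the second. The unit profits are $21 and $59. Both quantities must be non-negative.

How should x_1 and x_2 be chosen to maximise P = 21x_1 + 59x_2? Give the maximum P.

Corner points and P = 21x_1 + 59x_2:
  (0, 109/4) → P = 6431/4
  (0, 3) → P = 177
  (97, 3) → P = 2214

x_1 = 97, x_2 = 3, maximum P = 2214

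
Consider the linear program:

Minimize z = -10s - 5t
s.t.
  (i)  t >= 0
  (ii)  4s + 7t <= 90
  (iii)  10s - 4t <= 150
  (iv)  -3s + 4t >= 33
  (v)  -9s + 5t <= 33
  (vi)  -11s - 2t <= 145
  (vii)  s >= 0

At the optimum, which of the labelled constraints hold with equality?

(ii) and (iv)

Feasible corners and z = -10s - 5t:
  (129/37, 402/37) → z = -3300/37
  (219/83, 942/83) → z = -6900/83
  (11/7, 66/7) → z = -440/7

The minimum is at (129/37, 402/37). Substituting into each constraint, equality holds for (ii) and (iv); the remaining constraints have slack.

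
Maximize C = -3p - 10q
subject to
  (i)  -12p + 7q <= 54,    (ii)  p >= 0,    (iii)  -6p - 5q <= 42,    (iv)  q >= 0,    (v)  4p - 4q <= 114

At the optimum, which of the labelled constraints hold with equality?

(ii) and (iv)

Corner points and C = -3p - 10q:
  (0, 54/7) → C = -540/7
  (0, 0) → C = 0
  (57/2, 0) → C = -171/2
The feasible region is unbounded (it extends along (1, 1), (7, 12)), but C strictly decreases along every unbounded feasible direction, so there is no improving ray and the maximum is attained at a vertex.

The maximum is at (0, 0). Substituting into each constraint, equality holds for (ii) and (iv); the remaining constraints have slack.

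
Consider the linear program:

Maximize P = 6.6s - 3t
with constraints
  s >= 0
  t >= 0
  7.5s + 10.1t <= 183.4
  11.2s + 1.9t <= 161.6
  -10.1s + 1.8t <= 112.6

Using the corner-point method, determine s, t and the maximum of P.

Extreme points and P = 6.6s - 3t:
  (0, 0) → P = 0
  (0, 1834/101) → P = -5502/101
  (101/7, 0) → P = 3333/35
  (128370/9887, 84208/9887) → P = 594618/9887

s = 101/7, t = 0, maximum P = 3333/35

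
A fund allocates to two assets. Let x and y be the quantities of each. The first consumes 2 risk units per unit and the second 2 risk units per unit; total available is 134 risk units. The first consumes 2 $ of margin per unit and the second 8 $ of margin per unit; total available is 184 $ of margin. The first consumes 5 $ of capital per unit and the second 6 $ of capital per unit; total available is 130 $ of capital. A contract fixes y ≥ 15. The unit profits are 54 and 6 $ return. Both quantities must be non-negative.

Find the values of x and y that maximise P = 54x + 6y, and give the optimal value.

x = 8, y = 15, maximum P = 522

Corner points and P = 54x + 6y:
  (0, 65/3) → P = 130
  (0, 15) → P = 90
  (8, 15) → P = 522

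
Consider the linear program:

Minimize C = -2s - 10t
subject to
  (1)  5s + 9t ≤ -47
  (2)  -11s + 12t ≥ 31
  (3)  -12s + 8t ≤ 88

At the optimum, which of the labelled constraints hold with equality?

(1) and (3)

Feasible corners and C = -2s - 10t:
  (-281/53, -362/159) → C = 5306/159
  (-292/37, -31/37) → C = 894/37
  (-101/7, -149/14) → C = 947/7

The minimum is at (-292/37, -31/37). Substituting into each constraint, equality holds for (1) and (3); the remaining constraints have slack.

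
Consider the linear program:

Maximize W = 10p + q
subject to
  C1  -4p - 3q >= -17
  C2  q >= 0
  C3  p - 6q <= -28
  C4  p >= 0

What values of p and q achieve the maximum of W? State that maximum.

p = 2/3, q = 43/9, maximum W = 103/9

Vertices and W = 10p + q:
  (2/3, 43/9) → W = 103/9
  (0, 17/3) → W = 17/3
  (0, 14/3) → W = 14/3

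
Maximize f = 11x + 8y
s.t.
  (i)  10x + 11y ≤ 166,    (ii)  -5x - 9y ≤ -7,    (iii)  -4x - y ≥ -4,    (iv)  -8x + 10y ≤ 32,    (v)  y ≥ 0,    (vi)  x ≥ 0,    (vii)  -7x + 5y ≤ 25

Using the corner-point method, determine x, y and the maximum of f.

x = 1/6, y = 10/3, maximum f = 57/2

Corner points and f = 11x + 8y:
  (29/31, 8/31) → f = 383/31
  (0, 7/9) → f = 56/9
  (1/6, 10/3) → f = 57/2
  (0, 16/5) → f = 128/5

At the optimal vertex, -4x - y = -4 and -8x + 10y = 32.
Solving simultaneously gives x = 1/6, y = 10/3.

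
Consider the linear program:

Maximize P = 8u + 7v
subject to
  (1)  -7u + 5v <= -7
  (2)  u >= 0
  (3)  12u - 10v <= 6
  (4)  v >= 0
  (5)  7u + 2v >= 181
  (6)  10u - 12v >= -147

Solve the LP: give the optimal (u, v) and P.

Extreme points and P = 8u + 7v:
  (919/49, 174/7) → P = 15878/49
  (819/34, 1099/34) → P = 14245/34
  (911/47, 1065/47) → P = 14743/47
  (771/22, 456/11) → P = 6276/11

u = 771/22, v = 456/11, maximum P = 6276/11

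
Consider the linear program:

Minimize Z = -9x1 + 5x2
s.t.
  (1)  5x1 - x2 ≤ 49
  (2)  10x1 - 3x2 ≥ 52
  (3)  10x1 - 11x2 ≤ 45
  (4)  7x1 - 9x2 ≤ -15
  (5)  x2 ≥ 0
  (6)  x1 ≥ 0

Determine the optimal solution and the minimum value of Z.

x1 = 12, x2 = 11, minimum Z = -53

Vertices and Z = -9x1 + 5x2:
  (19, 46) → Z = 59
  (12, 11) → Z = -53
  (171/23, 514/69) → Z = -89/3

The optimum lies where 5x1 - x2 = 49 and 7x1 - 9x2 = -15.
Solving simultaneously gives x1 = 12, x2 = 11.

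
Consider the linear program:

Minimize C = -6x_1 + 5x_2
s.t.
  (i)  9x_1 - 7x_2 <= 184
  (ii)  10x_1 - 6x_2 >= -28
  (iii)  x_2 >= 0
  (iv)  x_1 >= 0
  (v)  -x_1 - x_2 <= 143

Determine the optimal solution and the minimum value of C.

Feasible corners and C = -6x_1 + 5x_2:
  (184/9, 0) → C = -368/3
  (0, 14/3) → C = 70/3
  (0, 0) → C = 0
The feasible region is unbounded (it extends along (7, 9), (3, 5)), but C strictly increases along every unbounded feasible direction, so there is no improving ray and the minimum is attained at a vertex.

x_1 = 184/9, x_2 = 0, minimum C = -368/3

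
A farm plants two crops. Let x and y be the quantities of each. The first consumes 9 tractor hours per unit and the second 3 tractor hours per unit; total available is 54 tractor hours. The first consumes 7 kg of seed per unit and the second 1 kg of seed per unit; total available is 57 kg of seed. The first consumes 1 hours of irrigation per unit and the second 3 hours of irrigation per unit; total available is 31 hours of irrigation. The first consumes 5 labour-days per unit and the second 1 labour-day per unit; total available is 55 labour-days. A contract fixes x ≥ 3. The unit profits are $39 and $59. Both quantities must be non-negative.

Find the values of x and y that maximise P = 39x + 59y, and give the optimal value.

The optimum lies where 9x + 3y = 54 and x = 3.
Solving simultaneously gives x = 3, y = 9.

x = 3, y = 9, maximum P = 648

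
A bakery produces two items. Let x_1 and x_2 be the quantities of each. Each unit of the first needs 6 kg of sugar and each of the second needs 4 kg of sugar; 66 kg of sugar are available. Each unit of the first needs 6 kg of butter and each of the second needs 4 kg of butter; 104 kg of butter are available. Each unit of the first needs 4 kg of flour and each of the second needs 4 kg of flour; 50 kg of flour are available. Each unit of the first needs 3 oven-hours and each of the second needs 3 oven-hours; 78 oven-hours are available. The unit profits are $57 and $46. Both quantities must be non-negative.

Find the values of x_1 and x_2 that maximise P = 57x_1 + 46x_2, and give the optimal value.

The optimum lies where 6x_1 + 4x_2 = 66 and 4x_1 + 4x_2 = 50.
Solving simultaneously gives x_1 = 8, x_2 = 9/2.

x_1 = 8, x_2 = 9/2, maximum P = 663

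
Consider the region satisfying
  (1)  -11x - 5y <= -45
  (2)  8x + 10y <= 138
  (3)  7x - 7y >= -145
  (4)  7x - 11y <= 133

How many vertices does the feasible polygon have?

The feasible vertices (each the meet of two boundaries and inside every other half-plane) are:
  (-24/7, 579/35)
  (290/39, -287/39)
  (1424/79, -49/79)

3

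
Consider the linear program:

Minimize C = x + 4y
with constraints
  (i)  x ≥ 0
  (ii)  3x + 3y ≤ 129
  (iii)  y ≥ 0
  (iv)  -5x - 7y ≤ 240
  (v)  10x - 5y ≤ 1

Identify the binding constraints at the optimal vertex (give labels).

(i) and (iii)

Corner points and C = x + 4y:
  (0, 43) → C = 172
  (0, 0) → C = 0
  (72/5, 143/5) → C = 644/5
  (1/10, 0) → C = 1/10

The minimum is at (0, 0). Substituting into each constraint, equality holds for (i) and (iii); the remaining constraints have slack.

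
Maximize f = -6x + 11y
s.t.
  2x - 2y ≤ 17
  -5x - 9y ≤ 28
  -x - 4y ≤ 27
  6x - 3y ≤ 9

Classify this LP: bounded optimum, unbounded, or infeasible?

From the feasible point (-1/23, -71/23), moving in the direction (3, 6) keeps every constraint satisfied while f increases without bound.

unbounded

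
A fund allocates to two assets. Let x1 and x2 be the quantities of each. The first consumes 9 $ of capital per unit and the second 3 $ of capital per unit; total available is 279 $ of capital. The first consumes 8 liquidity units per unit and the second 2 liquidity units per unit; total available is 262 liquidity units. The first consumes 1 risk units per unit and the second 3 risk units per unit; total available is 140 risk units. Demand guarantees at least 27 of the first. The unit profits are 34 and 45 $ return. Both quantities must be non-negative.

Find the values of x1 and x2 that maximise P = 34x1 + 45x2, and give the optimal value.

Vertices and P = 34x1 + 45x2:
  (31, 0) → P = 1054
  (27, 0) → P = 918
  (27, 12) → P = 1458

x1 = 27, x2 = 12, maximum P = 1458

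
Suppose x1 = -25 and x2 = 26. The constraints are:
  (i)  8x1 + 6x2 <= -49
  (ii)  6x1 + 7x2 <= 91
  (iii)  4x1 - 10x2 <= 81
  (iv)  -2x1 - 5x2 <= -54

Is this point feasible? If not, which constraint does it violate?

Constraint (i): 8x1 + 6x2 = -44, which is not ≤ -49. All other constraints are satisfied.

not feasible — violates (i)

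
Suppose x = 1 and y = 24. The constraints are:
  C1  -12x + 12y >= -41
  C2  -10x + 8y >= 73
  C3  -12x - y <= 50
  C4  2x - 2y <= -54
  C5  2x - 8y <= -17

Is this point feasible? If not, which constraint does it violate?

not feasible — violates C4

Constraint C4: 2x - 2y = -46, which is not ≤ -54. All other constraints are satisfied.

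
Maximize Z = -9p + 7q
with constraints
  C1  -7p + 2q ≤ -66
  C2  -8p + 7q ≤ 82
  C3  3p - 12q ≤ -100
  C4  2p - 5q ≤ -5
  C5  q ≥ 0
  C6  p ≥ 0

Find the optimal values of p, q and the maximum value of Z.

p = 626/33, q = 1102/33, maximum Z = 2080/33

Vertices and Z = -9p + 7q:
  (626/33, 1102/33) → Z = 2080/33
  (496/39, 449/39) → Z = -1321/39
  (440/9, 185/9) → Z = -2665/9
The feasible region is unbounded (it extends along (7, 8), (5, 2)), but Z strictly decreases along every unbounded feasible direction, so there is no improving ray and the maximum is attained at a vertex.

The binding constraints are -7p + 2q = -66 and -8p + 7q = 82.
Solving simultaneously gives p = 626/33, q = 1102/33.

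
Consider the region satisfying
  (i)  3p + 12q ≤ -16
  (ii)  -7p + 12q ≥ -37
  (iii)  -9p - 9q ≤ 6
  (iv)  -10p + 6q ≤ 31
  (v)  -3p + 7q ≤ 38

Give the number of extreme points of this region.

3

Of the 10 pairwise boundary intersections, those satisfying every inequality are:
  (21/10, -223/120)
  (8/9, -14/9)
  (29/19, -125/57)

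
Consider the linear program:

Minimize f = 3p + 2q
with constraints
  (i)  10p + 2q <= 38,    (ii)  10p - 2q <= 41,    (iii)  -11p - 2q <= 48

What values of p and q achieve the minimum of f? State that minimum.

p = -1/3, q = -133/6, minimum f = -136/3

Corner points and f = 3p + 2q:
  (79/20, -3/4) → f = 207/20
  (-86, 449) → f = 640
  (-1/3, -133/6) → f = -136/3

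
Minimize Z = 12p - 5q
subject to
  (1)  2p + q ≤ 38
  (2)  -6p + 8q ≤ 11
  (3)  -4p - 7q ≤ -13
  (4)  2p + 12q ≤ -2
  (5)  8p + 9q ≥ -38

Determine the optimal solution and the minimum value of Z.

Vertices and Z = 12p - 5q:
  (253/10, -63/5) → Z = 1833/5
  (229/11, -40/11) → Z = 268
  (5, -1) → Z = 65

The optimum lies where -4p - 7q = -13 and 2p + 12q = -2.
Solving simultaneously gives p = 5, q = -1.

p = 5, q = -1, minimum Z = 65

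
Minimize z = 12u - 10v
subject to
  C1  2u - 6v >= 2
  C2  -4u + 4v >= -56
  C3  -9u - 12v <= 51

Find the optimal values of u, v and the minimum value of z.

Vertices and z = 12u - 10v:
  (41/2, 13/2) → z = 181
  (-47/13, -20/13) → z = -28
  (39/7, -59/7) → z = 1058/7

The binding constraints are 2u - 6v = 2 and -9u - 12v = 51.
Solving simultaneously gives u = -47/13, v = -20/13.

u = -47/13, v = -20/13, minimum z = -28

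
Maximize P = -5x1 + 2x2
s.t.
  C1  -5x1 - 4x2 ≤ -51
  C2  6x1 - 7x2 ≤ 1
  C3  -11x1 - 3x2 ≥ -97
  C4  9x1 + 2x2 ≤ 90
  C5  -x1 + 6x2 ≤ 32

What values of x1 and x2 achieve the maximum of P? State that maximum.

Vertices and P = -5x1 + 2x2:
  (361/59, 301/59) → P = -1203/59
  (89/17, 211/34) → P = -234/17
  (682/95, 571/95) → P = -2268/95
  (162/23, 449/69) → P = -1532/69

At the optimal vertex, -5x1 - 4x2 = -51 and -x1 + 6x2 = 32.
Solving simultaneously gives x1 = 89/17, x2 = 211/34.

x1 = 89/17, x2 = 211/34, maximum P = -234/17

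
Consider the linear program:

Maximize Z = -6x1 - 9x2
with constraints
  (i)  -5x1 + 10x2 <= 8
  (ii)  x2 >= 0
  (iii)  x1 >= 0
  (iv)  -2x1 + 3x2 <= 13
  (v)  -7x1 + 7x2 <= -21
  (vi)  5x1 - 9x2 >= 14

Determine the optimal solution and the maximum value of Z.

Corner points and Z = -6x1 - 9x2:
  (212/5, 22) → Z = -2262/5
  (3, 0) → Z = -18
  (13/4, 1/4) → Z = -87/4
The feasible region is unbounded (it extends along (2, 1), (1, 0)), but Z strictly decreases along every unbounded feasible direction, so there is no improving ray and the maximum is attained at a vertex.

The optimum lies where x2 = 0 and -7x1 + 7x2 = -21.
Solving simultaneously gives x1 = 3, x2 = 0.

x1 = 3, x2 = 0, maximum Z = -18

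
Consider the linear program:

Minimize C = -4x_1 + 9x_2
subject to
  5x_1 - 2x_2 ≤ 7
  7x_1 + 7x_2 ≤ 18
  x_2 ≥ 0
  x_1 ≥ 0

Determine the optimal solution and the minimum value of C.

x_1 = 7/5, x_2 = 0, minimum C = -28/5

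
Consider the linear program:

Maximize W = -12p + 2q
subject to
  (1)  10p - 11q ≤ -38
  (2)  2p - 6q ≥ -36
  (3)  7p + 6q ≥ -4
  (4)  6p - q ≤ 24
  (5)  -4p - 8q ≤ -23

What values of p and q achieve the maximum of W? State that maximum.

p = -15/4, q = 19/4, maximum W = 109/2

Feasible corners and W = -12p + 2q:
  (84/19, 142/19) → W = -724/19
  (-51/124, 191/62) → W = 344/31
  (-15/4, 19/4) → W = 109/2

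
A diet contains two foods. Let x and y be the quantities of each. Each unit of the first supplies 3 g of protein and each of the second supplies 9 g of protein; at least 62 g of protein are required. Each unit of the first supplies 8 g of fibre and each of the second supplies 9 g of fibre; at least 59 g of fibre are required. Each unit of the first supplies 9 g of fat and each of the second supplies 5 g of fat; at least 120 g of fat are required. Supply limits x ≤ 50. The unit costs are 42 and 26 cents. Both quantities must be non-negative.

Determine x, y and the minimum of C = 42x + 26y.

x = 35/3, y = 3, minimum C = 568

Vertices and C = 42x + 26y:
  (0, 24) → C = 624
  (62/3, 0) → C = 868
  (50, 0) → C = 2100
  (35/3, 3) → C = 568
The feasible region is unbounded (it extends along (0, 1)), but C strictly increases along every unbounded feasible direction, so there is no improving ray and the minimum is attained at a vertex.

The binding constraints are 3x + 9y = 62 and 9x + 5y = 120.
Solving simultaneously gives x = 35/3, y = 3.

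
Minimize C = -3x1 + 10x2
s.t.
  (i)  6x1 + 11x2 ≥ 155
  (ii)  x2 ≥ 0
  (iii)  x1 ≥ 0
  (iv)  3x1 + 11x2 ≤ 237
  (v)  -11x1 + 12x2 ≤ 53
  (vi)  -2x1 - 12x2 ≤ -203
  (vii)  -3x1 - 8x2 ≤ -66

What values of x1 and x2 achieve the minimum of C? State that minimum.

Feasible corners and C = -3x1 + 10x2:
  (2261/157, 2766/157) → C = 20877/157
  (611/14, 135/14) → C = -69/2
  (150/13, 2339/156) → C = 8995/78

x1 = 611/14, x2 = 135/14, minimum C = -69/2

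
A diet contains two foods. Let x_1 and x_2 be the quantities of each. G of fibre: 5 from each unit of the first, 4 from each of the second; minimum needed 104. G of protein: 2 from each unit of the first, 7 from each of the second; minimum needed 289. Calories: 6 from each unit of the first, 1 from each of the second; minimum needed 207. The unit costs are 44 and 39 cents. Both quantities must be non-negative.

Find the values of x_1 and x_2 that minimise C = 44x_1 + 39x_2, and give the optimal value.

Corner points and C = 44x_1 + 39x_2:
  (0, 207) → C = 8073
  (289/2, 0) → C = 6358
  (29, 33) → C = 2563
The feasible region is unbounded (it extends along (0, 1), (1, 0)), but C strictly increases along every unbounded feasible direction, so there is no improving ray and the minimum is attained at a vertex.

At the optimal vertex, 2x_1 + 7x_2 = 289 and 6x_1 + x_2 = 207.
Solving simultaneously gives x_1 = 29, x_2 = 33.

x_1 = 29, x_2 = 33, minimum C = 2563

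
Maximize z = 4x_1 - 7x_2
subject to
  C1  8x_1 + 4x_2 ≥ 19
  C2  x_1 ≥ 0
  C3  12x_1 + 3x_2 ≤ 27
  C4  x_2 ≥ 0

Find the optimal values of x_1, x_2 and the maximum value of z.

x_1 = 17/8, x_2 = 1/2, maximum z = 5

Vertices and z = 4x_1 - 7x_2:
  (0, 19/4) → z = -133/4
  (17/8, 1/2) → z = 5
  (0, 9) → z = -63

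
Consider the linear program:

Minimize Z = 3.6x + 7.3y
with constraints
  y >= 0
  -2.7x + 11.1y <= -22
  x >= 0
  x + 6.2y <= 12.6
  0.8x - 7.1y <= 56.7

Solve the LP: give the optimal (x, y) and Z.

x = 220/27, y = 0, minimum Z = 88/3

Vertices and Z = 3.6x + 7.3y:
  (220/27, 0) → Z = 88/3
  (63/5, 0) → Z = 1134/25
  (13813/1392, 601/1392) → Z = 541141/13920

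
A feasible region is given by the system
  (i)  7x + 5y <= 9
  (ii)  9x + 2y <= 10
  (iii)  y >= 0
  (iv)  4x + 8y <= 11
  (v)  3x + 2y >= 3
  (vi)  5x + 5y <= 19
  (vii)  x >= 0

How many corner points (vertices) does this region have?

Pairwise boundary intersections that survive every other constraint:
  (32/31, 11/31)
  (17/36, 41/36)
  (10/9, 0)
  (1, 0)
  (1/8, 21/16)

5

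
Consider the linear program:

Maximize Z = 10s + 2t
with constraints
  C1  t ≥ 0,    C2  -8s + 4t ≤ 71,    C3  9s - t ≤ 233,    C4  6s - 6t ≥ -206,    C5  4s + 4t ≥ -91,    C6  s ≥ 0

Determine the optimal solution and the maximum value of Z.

Corner points and Z = 10s + 2t:
  (233/9, 0) → Z = 2330/9
  (0, 0) → Z = 0
  (199/12, 611/12) → Z = 803/3
  (0, 71/4) → Z = 71/2
  (401/12, 271/4) → Z = 1409/3

The optimum lies where 9s - t = 233 and 6s - 6t = -206.
Solving simultaneously gives s = 401/12, t = 271/4.

s = 401/12, t = 271/4, maximum Z = 1409/3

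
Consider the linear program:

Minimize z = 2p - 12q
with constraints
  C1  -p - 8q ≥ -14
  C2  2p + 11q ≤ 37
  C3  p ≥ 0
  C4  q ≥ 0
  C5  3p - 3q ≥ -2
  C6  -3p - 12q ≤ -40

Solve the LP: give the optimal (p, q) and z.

Vertices and z = 2p - 12q:
  (14, 0) → z = 28
  (38/3, 1/6) → z = 70/3
  (40/3, 0) → z = 80/3

p = 38/3, q = 1/6, minimum z = 70/3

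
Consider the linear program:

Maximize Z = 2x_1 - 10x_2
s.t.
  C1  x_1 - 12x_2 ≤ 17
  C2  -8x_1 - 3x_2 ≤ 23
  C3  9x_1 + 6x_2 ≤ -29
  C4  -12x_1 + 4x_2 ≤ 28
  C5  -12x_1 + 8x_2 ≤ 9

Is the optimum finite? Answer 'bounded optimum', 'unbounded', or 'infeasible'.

The boundaries x_1 - 12x_2 = 17 and -8x_1 - 3x_2 = 23 meet at (-25/11, -53/33), but that point violates -12x_1 + 8x_2 ≤ 9. Every candidate vertex is excluded by some other constraint, so the feasible region is empty.

infeasible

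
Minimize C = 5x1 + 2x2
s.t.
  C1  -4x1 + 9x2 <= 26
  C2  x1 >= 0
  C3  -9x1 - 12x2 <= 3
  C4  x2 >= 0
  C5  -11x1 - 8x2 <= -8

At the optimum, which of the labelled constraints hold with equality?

C2 and C5

Feasible corners and C = 5x1 + 2x2:
  (0, 26/9) → C = 52/9
  (0, 1) → C = 2
  (8/11, 0) → C = 40/11
The feasible region is unbounded (it extends along (1, 0), (9, 4)), but C strictly increases along every unbounded feasible direction, so there is no improving ray and the minimum is attained at a vertex.

The minimum is at (0, 1). Substituting into each constraint, equality holds for C2 and C5; the remaining constraints have slack.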